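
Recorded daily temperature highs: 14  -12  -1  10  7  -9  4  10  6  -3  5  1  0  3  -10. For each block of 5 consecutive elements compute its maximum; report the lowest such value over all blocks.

Window maxs for each of the 11 positions:
[14, -12, -1, 10, 7] → max 14
[-12, -1, 10, 7, -9] → max 10
[-1, 10, 7, -9, 4] → max 10
[10, 7, -9, 4, 10] → max 10
[7, -9, 4, 10, 6] → max 10
[-9, 4, 10, 6, -3] → max 10
[4, 10, 6, -3, 5] → max 10
[10, 6, -3, 5, 1] → max 10
[6, -3, 5, 1, 0] → max 6
[-3, 5, 1, 0, 3] → max 5
[5, 1, 0, 3, -10] → max 5
Lowest of these is 5.

5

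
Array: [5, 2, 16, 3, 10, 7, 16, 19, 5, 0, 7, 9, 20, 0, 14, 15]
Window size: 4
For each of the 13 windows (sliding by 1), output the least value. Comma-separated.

[5, 2, 16, 3] → min 2
[2, 16, 3, 10] → min 2
[16, 3, 10, 7] → min 3
[3, 10, 7, 16] → min 3
[10, 7, 16, 19] → min 7
[7, 16, 19, 5] → min 5
[16, 19, 5, 0] → min 0
[19, 5, 0, 7] → min 0
[5, 0, 7, 9] → min 0
[0, 7, 9, 20] → min 0
[7, 9, 20, 0] → min 0
[9, 20, 0, 14] → min 0
[20, 0, 14, 15] → min 0

2, 2, 3, 3, 7, 5, 0, 0, 0, 0, 0, 0, 0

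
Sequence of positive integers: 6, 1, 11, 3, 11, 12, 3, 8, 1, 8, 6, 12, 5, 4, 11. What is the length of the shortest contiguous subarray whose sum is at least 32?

add 6: running sum 6 < 32
add 1: running sum 7 < 32
add 11: running sum 18 < 32
add 3: running sum 21 < 32
add 11: shortest ending here [6, 1, 11, 3, 11] sum 32, len 5
add 12: shortest ending here [11, 3, 11, 12] sum 37, len 4
add 3: shortest ending here [11, 3, 11, 12, 3] sum 40, len 5
add 8: shortest ending here [11, 12, 3, 8] sum 34, len 4
add 1: shortest ending here [11, 12, 3, 8, 1] sum 35, len 5
add 8: shortest ending here [12, 3, 8, 1, 8] sum 32, len 5
add 6: shortest ending here [12, 3, 8, 1, 8, 6] sum 38, len 6
add 12: shortest ending here [8, 1, 8, 6, 12] sum 35, len 5
add 5: shortest ending here [1, 8, 6, 12, 5] sum 32, len 5
add 4: shortest ending here [8, 6, 12, 5, 4] sum 35, len 5
add 11: shortest ending here [12, 5, 4, 11] sum 32, len 4
Shortest qualifying length: 4.

4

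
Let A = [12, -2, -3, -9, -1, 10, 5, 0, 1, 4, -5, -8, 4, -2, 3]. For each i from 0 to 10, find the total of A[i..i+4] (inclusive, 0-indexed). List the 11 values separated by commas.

[12, -2, -3, -9, -1] → sum -3
[-2, -3, -9, -1, 10] → sum -5
[-3, -9, -1, 10, 5] → sum 2
[-9, -1, 10, 5, 0] → sum 5
[-1, 10, 5, 0, 1] → sum 15
[10, 5, 0, 1, 4] → sum 20
[5, 0, 1, 4, -5] → sum 5
[0, 1, 4, -5, -8] → sum -8
[1, 4, -5, -8, 4] → sum -4
[4, -5, -8, 4, -2] → sum -7
[-5, -8, 4, -2, 3] → sum -8

-3, -5, 2, 5, 15, 20, 5, -8, -4, -7, -8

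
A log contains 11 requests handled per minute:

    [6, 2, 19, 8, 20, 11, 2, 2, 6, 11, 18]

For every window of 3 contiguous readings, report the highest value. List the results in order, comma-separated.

19, 19, 20, 20, 20, 11, 6, 11, 18

Sliding a size-3 window across the 11 values:
[6, 2, 19] → max 19
[2, 19, 8] → max 19
[19, 8, 20] → max 20
[8, 20, 11] → max 20
[20, 11, 2] → max 20
[11, 2, 2] → max 11
[2, 2, 6] → max 6
[2, 6, 11] → max 11
[6, 11, 18] → max 18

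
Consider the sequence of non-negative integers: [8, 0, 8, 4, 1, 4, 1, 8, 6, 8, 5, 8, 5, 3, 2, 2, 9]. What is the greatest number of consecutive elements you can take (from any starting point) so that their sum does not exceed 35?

8

Extend to the right; shrink from the left whenever the sum exceeds 35:
add 8: [8] sum 8, len 1
add 0: [8, 0] sum 8, len 2
add 8: [8, 0, 8] sum 16, len 3
add 4: [8, 0, 8, 4] sum 20, len 4
add 1: [8, 0, 8, 4, 1] sum 21, len 5
add 4: [8, 0, 8, 4, 1, 4] sum 25, len 6
add 1: [8, 0, 8, 4, 1, 4, 1] sum 26, len 7
add 8: [8, 0, 8, 4, 1, 4, 1, 8] sum 34, len 8
add 6: [0, 8, 4, 1, 4, 1, 8, 6] sum 32, len 8
add 8: [4, 1, 4, 1, 8, 6, 8] sum 32, len 7
add 5: [1, 4, 1, 8, 6, 8, 5] sum 33, len 7
add 8: [8, 6, 8, 5, 8] sum 35, len 5
add 5: [6, 8, 5, 8, 5] sum 32, len 5
add 3: [6, 8, 5, 8, 5, 3] sum 35, len 6
add 2: [8, 5, 8, 5, 3, 2] sum 31, len 6
add 2: [8, 5, 8, 5, 3, 2, 2] sum 33, len 7
add 9: [5, 8, 5, 3, 2, 2, 9] sum 34, len 7
Longest length seen: 8.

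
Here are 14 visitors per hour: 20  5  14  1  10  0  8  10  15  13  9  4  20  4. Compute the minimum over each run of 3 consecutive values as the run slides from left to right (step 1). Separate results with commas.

5, 1, 1, 0, 0, 0, 8, 10, 9, 4, 4, 4

(20, 5, 14) → min 5
(5, 14, 1) → min 1
(14, 1, 10) → min 1
(1, 10, 0) → min 0
(10, 0, 8) → min 0
(0, 8, 10) → min 0
(8, 10, 15) → min 8
(10, 15, 13) → min 10
(15, 13, 9) → min 9
(13, 9, 4) → min 4
(9, 4, 20) → min 4
(4, 20, 4) → min 4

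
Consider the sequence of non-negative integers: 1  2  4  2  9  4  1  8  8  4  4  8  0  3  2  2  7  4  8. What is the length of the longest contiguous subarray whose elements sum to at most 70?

17

Extend to the right; shrink from the left whenever the sum exceeds 70:
→ 1: sum 1, len 1
→ 2: sum 3, len 2
→ 4: sum 7, len 3
→ 2: sum 9, len 4
→ 9: sum 18, len 5
→ 4: sum 22, len 6
→ 1: sum 23, len 7
→ 8: sum 31, len 8
→ 8: sum 39, len 9
→ 4: sum 43, len 10
→ 4: sum 47, len 11
→ 8: sum 55, len 12
→ 0: sum 55, len 13
→ 3: sum 58, len 14
→ 2: sum 60, len 15
→ 2: sum 62, len 16
→ 7: sum 69, len 17
→ 4 (dropped 1, 2): sum 70, len 16
→ 8 (dropped 4, 2, 9): sum 63, len 14
Longest length seen: 17.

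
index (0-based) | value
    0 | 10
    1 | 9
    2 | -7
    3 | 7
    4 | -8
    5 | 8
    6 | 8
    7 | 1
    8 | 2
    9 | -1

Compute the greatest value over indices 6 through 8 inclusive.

Elements at indices 6..8: 8, 1, 2
max(8, 1, 2) = 8

8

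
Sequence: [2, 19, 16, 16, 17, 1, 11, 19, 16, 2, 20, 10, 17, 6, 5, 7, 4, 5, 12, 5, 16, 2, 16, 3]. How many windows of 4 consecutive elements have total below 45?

10

[2, 19, 16, 16] → sum 53
[19, 16, 16, 17] → sum 68
[16, 16, 17, 1] → sum 50
[16, 17, 1, 11] → sum 45
[17, 1, 11, 19] → sum 48
[1, 11, 19, 16] → sum 47
[11, 19, 16, 2] → sum 48
[19, 16, 2, 20] → sum 57
[16, 2, 20, 10] → sum 48
[2, 20, 10, 17] → sum 49
[20, 10, 17, 6] → sum 53
[10, 17, 6, 5] → sum 38  < 45 ✓
[17, 6, 5, 7] → sum 35  < 45 ✓
[6, 5, 7, 4] → sum 22  < 45 ✓
[5, 7, 4, 5] → sum 21  < 45 ✓
[7, 4, 5, 12] → sum 28  < 45 ✓
[4, 5, 12, 5] → sum 26  < 45 ✓
[5, 12, 5, 16] → sum 38  < 45 ✓
[12, 5, 16, 2] → sum 35  < 45 ✓
[5, 16, 2, 16] → sum 39  < 45 ✓
[16, 2, 16, 3] → sum 37  < 45 ✓
10 windows satisfy the condition.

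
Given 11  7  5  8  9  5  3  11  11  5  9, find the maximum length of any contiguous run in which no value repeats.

5

[11] len 1
[11, 7] len 2
[11, 7, 5] len 3
[11, 7, 5, 8] len 4
[11, 7, 5, 8, 9] len 5
[8, 9, 5] len 3
[8, 9, 5, 3] len 4
[8, 9, 5, 3, 11] len 5
[11] len 1
[11, 5] len 2
[11, 5, 9] len 3
Longest all-distinct length: 5.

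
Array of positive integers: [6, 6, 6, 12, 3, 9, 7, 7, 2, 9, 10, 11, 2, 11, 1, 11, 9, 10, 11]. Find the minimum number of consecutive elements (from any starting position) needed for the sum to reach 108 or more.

add 6: running sum 6 < 108
add 6: running sum 12 < 108
add 6: running sum 18 < 108
add 12: running sum 30 < 108
add 3: running sum 33 < 108
add 9: running sum 42 < 108
add 7: running sum 49 < 108
add 7: running sum 56 < 108
add 2: running sum 58 < 108
add 9: running sum 67 < 108
add 10: running sum 77 < 108
add 11: running sum 88 < 108
add 2: running sum 90 < 108
add 11: running sum 101 < 108
add 1: running sum 102 < 108
end 15: [6, 6, 6, 12, 3, 9, 7, 7, 2, 9, 10, 11, 2, 11, 1, 11] sum 113, len 16
end 16: [6, 12, 3, 9, 7, 7, 2, 9, 10, 11, 2, 11, 1, 11, 9] sum 110, len 15
end 17: [12, 3, 9, 7, 7, 2, 9, 10, 11, 2, 11, 1, 11, 9, 10] sum 114, len 15
end 18: [9, 7, 7, 2, 9, 10, 11, 2, 11, 1, 11, 9, 10, 11] sum 110, len 14
Shortest qualifying length: 14.

14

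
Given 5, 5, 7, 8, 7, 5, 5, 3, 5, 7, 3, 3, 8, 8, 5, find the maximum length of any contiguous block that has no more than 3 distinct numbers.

Extend right; when distinct count exceeds 3, shrink from the left:
[5] 1 distinct, len 1
[5, 5] 1 distinct, len 2
[5, 5, 7] 2 distinct, len 3
[5, 5, 7, 8] 3 distinct, len 4
[5, 5, 7, 8, 7] 3 distinct, len 5
[5, 5, 7, 8, 7, 5] 3 distinct, len 6
[5, 5, 7, 8, 7, 5, 5] 3 distinct, len 7
[7, 5, 5, 3] 3 distinct, len 4
[7, 5, 5, 3, 5] 3 distinct, len 5
[7, 5, 5, 3, 5, 7] 3 distinct, len 6
[7, 5, 5, 3, 5, 7, 3] 3 distinct, len 7
[7, 5, 5, 3, 5, 7, 3, 3] 3 distinct, len 8
[7, 3, 3, 8] 3 distinct, len 4
[7, 3, 3, 8, 8] 3 distinct, len 5
[3, 3, 8, 8, 5] 3 distinct, len 5
Longest length with ≤3 distinct: 8.

8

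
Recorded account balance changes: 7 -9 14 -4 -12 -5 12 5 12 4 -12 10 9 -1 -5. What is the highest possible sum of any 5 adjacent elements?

28

[7, -9, 14, -4, -12] → sum -4
[-9, 14, -4, -12, -5] → sum -16
[14, -4, -12, -5, 12] → sum 5
[-4, -12, -5, 12, 5] → sum -4
[-12, -5, 12, 5, 12] → sum 12
[-5, 12, 5, 12, 4] → sum 28
[12, 5, 12, 4, -12] → sum 21
[5, 12, 4, -12, 10] → sum 19
[12, 4, -12, 10, 9] → sum 23
[4, -12, 10, 9, -1] → sum 10
[-12, 10, 9, -1, -5] → sum 1
Highest of these is 28.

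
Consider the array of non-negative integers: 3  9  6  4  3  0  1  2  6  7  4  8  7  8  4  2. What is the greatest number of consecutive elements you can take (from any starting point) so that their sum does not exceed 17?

6

Extend to the right; shrink from the left whenever the sum exceeds 17:
[3] sum 3 len 1
[3, 9] sum 12 len 2
[9, 6] sum 15 len 2
[6, 4] sum 10 len 2
[6, 4, 3] sum 13 len 3
[6, 4, 3, 0] sum 13 len 4
[6, 4, 3, 0, 1] sum 14 len 5
[6, 4, 3, 0, 1, 2] sum 16 len 6
[4, 3, 0, 1, 2, 6] sum 16 len 6
[0, 1, 2, 6, 7] sum 16 len 5
[6, 7, 4] sum 17 len 3
[4, 8] sum 12 len 2
[8, 7] sum 15 len 2
[7, 8] sum 15 len 2
[8, 4] sum 12 len 2
[8, 4, 2] sum 14 len 3
Longest length seen: 6.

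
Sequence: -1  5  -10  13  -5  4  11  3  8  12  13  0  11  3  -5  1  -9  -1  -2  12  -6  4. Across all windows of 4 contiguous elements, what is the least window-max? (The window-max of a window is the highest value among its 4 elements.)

(-1, 5, -10, 13) → max 13
(5, -10, 13, -5) → max 13
(-10, 13, -5, 4) → max 13
(13, -5, 4, 11) → max 13
(-5, 4, 11, 3) → max 11
(4, 11, 3, 8) → max 11
(11, 3, 8, 12) → max 12
(3, 8, 12, 13) → max 13
(8, 12, 13, 0) → max 13
(12, 13, 0, 11) → max 13
(13, 0, 11, 3) → max 13
(0, 11, 3, -5) → max 11
(11, 3, -5, 1) → max 11
(3, -5, 1, -9) → max 3
(-5, 1, -9, -1) → max 1
(1, -9, -1, -2) → max 1
(-9, -1, -2, 12) → max 12
(-1, -2, 12, -6) → max 12
(-2, 12, -6, 4) → max 12
Least of these is 1.

1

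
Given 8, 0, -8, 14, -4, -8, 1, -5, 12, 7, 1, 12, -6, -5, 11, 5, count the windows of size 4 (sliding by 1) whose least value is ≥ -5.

3

8 0 -8 14 → min -8
0 -8 14 -4 → min -8
-8 14 -4 -8 → min -8
14 -4 -8 1 → min -8
-4 -8 1 -5 → min -8
-8 1 -5 12 → min -8
1 -5 12 7 → min -5  ≥ -5 ✓
-5 12 7 1 → min -5  ≥ -5 ✓
12 7 1 12 → min 1  ≥ -5 ✓
7 1 12 -6 → min -6
1 12 -6 -5 → min -6
12 -6 -5 11 → min -6
-6 -5 11 5 → min -6
3 windows satisfy the condition.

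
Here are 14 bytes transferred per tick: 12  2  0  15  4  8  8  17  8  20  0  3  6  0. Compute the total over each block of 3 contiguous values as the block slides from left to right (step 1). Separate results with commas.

14, 17, 19, 27, 20, 33, 33, 45, 28, 23, 9, 9

12 2 0 → sum 14
2 0 15 → sum 17
0 15 4 → sum 19
15 4 8 → sum 27
4 8 8 → sum 20
8 8 17 → sum 33
8 17 8 → sum 33
17 8 20 → sum 45
8 20 0 → sum 28
20 0 3 → sum 23
0 3 6 → sum 9
3 6 0 → sum 9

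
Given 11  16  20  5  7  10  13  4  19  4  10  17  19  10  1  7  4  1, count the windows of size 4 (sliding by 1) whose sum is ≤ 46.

9

11 16 20 5 → sum 52
16 20 5 7 → sum 48
20 5 7 10 → sum 42  ≤ 46 ✓
5 7 10 13 → sum 35  ≤ 46 ✓
7 10 13 4 → sum 34  ≤ 46 ✓
10 13 4 19 → sum 46  ≤ 46 ✓
13 4 19 4 → sum 40  ≤ 46 ✓
4 19 4 10 → sum 37  ≤ 46 ✓
19 4 10 17 → sum 50
4 10 17 19 → sum 50
10 17 19 10 → sum 56
17 19 10 1 → sum 47
19 10 1 7 → sum 37  ≤ 46 ✓
10 1 7 4 → sum 22  ≤ 46 ✓
1 7 4 1 → sum 13  ≤ 46 ✓
9 windows satisfy the condition.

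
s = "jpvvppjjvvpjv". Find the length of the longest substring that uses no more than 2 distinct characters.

Extend right; when distinct count exceeds 2, shrink from the left:
add j: window [j] (1 distinct), len 1
add p: window [j, p] (2 distinct), len 2
add v: window [p, v] (2 distinct), len 2
add v: window [p, v, v] (2 distinct), len 3
add p: window [p, v, v, p] (2 distinct), len 4
add p: window [p, v, v, p, p] (2 distinct), len 5
add j: window [p, p, j] (2 distinct), len 3
add j: window [p, p, j, j] (2 distinct), len 4
add v: window [j, j, v] (2 distinct), len 3
add v: window [j, j, v, v] (2 distinct), len 4
add p: window [v, v, p] (2 distinct), len 3
add j: window [p, j] (2 distinct), len 2
add v: window [j, v] (2 distinct), len 2
Longest length with ≤2 distinct: 5.

5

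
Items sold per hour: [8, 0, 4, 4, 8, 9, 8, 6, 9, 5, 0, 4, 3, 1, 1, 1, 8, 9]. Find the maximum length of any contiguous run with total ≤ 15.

Extend to the right; shrink from the left whenever the sum exceeds 15:
add 8: [8] sum 8, len 1
add 0: [8, 0] sum 8, len 2
add 4: [8, 0, 4] sum 12, len 3
add 4: [0, 4, 4] sum 8, len 3
add 8: [4, 8] sum 12, len 2
add 9: [9] sum 9, len 1
add 8: [8] sum 8, len 1
add 6: [8, 6] sum 14, len 2
add 9: [6, 9] sum 15, len 2
add 5: [9, 5] sum 14, len 2
add 0: [9, 5, 0] sum 14, len 3
add 4: [5, 0, 4] sum 9, len 3
add 3: [5, 0, 4, 3] sum 12, len 4
add 1: [5, 0, 4, 3, 1] sum 13, len 5
add 1: [5, 0, 4, 3, 1, 1] sum 14, len 6
add 1: [5, 0, 4, 3, 1, 1, 1] sum 15, len 7
add 8: [3, 1, 1, 1, 8] sum 14, len 5
add 9: [9] sum 9, len 1
Longest length seen: 7.

7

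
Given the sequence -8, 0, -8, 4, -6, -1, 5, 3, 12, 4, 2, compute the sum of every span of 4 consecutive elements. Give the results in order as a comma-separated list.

Sliding a size-4 window across the 11 values:
-8 0 -8 4 → sum -12
0 -8 4 -6 → sum -10
-8 4 -6 -1 → sum -11
4 -6 -1 5 → sum 2
-6 -1 5 3 → sum 1
-1 5 3 12 → sum 19
5 3 12 4 → sum 24
3 12 4 2 → sum 21

-12, -10, -11, 2, 1, 19, 24, 21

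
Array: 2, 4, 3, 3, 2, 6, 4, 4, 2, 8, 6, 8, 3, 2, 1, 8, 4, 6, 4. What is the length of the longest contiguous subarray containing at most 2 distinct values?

3

add 2: window [2] (1 distinct), len 1
add 4: window [2, 4] (2 distinct), len 2
add 3: window [4, 3] (2 distinct), len 2
add 3: window [4, 3, 3] (2 distinct), len 3
add 2: window [3, 3, 2] (2 distinct), len 3
add 6: window [2, 6] (2 distinct), len 2
add 4: window [6, 4] (2 distinct), len 2
add 4: window [6, 4, 4] (2 distinct), len 3
add 2: window [4, 4, 2] (2 distinct), len 3
add 8: window [2, 8] (2 distinct), len 2
add 6: window [8, 6] (2 distinct), len 2
add 8: window [8, 6, 8] (2 distinct), len 3
add 3: window [8, 3] (2 distinct), len 2
add 2: window [3, 2] (2 distinct), len 2
add 1: window [2, 1] (2 distinct), len 2
add 8: window [1, 8] (2 distinct), len 2
add 4: window [8, 4] (2 distinct), len 2
add 6: window [4, 6] (2 distinct), len 2
add 4: window [4, 6, 4] (2 distinct), len 3
Longest length with ≤2 distinct: 3.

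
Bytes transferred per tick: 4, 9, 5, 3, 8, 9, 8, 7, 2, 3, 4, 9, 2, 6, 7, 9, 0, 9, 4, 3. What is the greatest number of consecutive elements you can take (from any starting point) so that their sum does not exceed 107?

19

[4] sum 4 len 1
[4, 9] sum 13 len 2
[4, 9, 5] sum 18 len 3
[4, 9, 5, 3] sum 21 len 4
[4, 9, 5, 3, 8] sum 29 len 5
[4, 9, 5, 3, 8, 9] sum 38 len 6
[4, 9, 5, 3, 8, 9, 8] sum 46 len 7
[4, 9, 5, 3, 8, 9, 8, 7] sum 53 len 8
[4, 9, 5, 3, 8, 9, 8, 7, 2] sum 55 len 9
[4, 9, 5, 3, 8, 9, 8, 7, 2, 3] sum 58 len 10
[4, 9, 5, 3, 8, 9, 8, 7, 2, 3, 4] sum 62 len 11
[4, 9, 5, 3, 8, 9, 8, 7, 2, 3, 4, 9] sum 71 len 12
[4, 9, 5, 3, 8, 9, 8, 7, 2, 3, 4, 9, 2] sum 73 len 13
[4, 9, 5, 3, 8, 9, 8, 7, 2, 3, 4, 9, 2, 6] sum 79 len 14
[4, 9, 5, 3, 8, 9, 8, 7, 2, 3, 4, 9, 2, 6, 7] sum 86 len 15
[4, 9, 5, 3, 8, 9, 8, 7, 2, 3, 4, 9, 2, 6, 7, 9] sum 95 len 16
[4, 9, 5, 3, 8, 9, 8, 7, 2, 3, 4, 9, 2, 6, 7, 9, 0] sum 95 len 17
[4, 9, 5, 3, 8, 9, 8, 7, 2, 3, 4, 9, 2, 6, 7, 9, 0, 9] sum 104 len 18
[9, 5, 3, 8, 9, 8, 7, 2, 3, 4, 9, 2, 6, 7, 9, 0, 9, 4] sum 104 len 18
[9, 5, 3, 8, 9, 8, 7, 2, 3, 4, 9, 2, 6, 7, 9, 0, 9, 4, 3] sum 107 len 19
Longest length seen: 19.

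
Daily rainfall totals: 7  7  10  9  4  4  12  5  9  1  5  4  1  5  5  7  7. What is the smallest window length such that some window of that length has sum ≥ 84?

15

add 7: running sum 7 < 84
add 7: running sum 14 < 84
add 10: running sum 24 < 84
add 9: running sum 33 < 84
add 4: running sum 37 < 84
add 4: running sum 41 < 84
add 12: running sum 53 < 84
add 5: running sum 58 < 84
add 9: running sum 67 < 84
add 1: running sum 68 < 84
add 5: running sum 73 < 84
add 4: running sum 77 < 84
add 1: running sum 78 < 84
add 5: running sum 83 < 84
end 14: [7, 7, 10, 9, 4, 4, 12, 5, 9, 1, 5, 4, 1, 5, 5] sum 88, len 15
end 15: [7, 10, 9, 4, 4, 12, 5, 9, 1, 5, 4, 1, 5, 5, 7] sum 88, len 15
end 16: [10, 9, 4, 4, 12, 5, 9, 1, 5, 4, 1, 5, 5, 7, 7] sum 88, len 15
Shortest qualifying length: 15.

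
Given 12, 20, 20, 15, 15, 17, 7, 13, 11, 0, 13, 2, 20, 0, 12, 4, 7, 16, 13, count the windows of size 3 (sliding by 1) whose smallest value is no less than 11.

12 20 20 → min 12  ≥ 11 ✓
20 20 15 → min 15  ≥ 11 ✓
20 15 15 → min 15  ≥ 11 ✓
15 15 17 → min 15  ≥ 11 ✓
15 17 7 → min 7
17 7 13 → min 7
7 13 11 → min 7
13 11 0 → min 0
11 0 13 → min 0
0 13 2 → min 0
13 2 20 → min 2
2 20 0 → min 0
20 0 12 → min 0
0 12 4 → min 0
12 4 7 → min 4
4 7 16 → min 4
7 16 13 → min 7
4 windows satisfy the condition.

4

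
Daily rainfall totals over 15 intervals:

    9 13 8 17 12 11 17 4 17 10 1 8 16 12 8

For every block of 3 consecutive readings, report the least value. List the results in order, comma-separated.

(9, 13, 8) → min 8
(13, 8, 17) → min 8
(8, 17, 12) → min 8
(17, 12, 11) → min 11
(12, 11, 17) → min 11
(11, 17, 4) → min 4
(17, 4, 17) → min 4
(4, 17, 10) → min 4
(17, 10, 1) → min 1
(10, 1, 8) → min 1
(1, 8, 16) → min 1
(8, 16, 12) → min 8
(16, 12, 8) → min 8

8, 8, 8, 11, 11, 4, 4, 4, 1, 1, 1, 8, 8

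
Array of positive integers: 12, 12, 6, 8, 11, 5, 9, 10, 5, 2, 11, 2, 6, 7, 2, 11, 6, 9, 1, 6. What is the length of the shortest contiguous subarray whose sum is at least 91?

11

Extend right; whenever the sum reaches 91, record the length and shrink from the left:
add 12: running sum 12 < 91
add 12: running sum 24 < 91
add 6: running sum 30 < 91
add 8: running sum 38 < 91
add 11: running sum 49 < 91
add 5: running sum 54 < 91
add 9: running sum 63 < 91
add 10: running sum 73 < 91
add 5: running sum 78 < 91
add 2: running sum 80 < 91
add 11: shortest ending here [12, 12, 6, 8, 11, 5, 9, 10, 5, 2, 11] sum 91, len 11
add 2: shortest ending here [12, 12, 6, 8, 11, 5, 9, 10, 5, 2, 11, 2] sum 93, len 12
add 6: shortest ending here [12, 12, 6, 8, 11, 5, 9, 10, 5, 2, 11, 2, 6] sum 99, len 13
add 7: shortest ending here [12, 6, 8, 11, 5, 9, 10, 5, 2, 11, 2, 6, 7] sum 94, len 13
add 2: shortest ending here [12, 6, 8, 11, 5, 9, 10, 5, 2, 11, 2, 6, 7, 2] sum 96, len 14
add 11: shortest ending here [6, 8, 11, 5, 9, 10, 5, 2, 11, 2, 6, 7, 2, 11] sum 95, len 14
add 6: shortest ending here [8, 11, 5, 9, 10, 5, 2, 11, 2, 6, 7, 2, 11, 6] sum 95, len 14
add 9: shortest ending here [11, 5, 9, 10, 5, 2, 11, 2, 6, 7, 2, 11, 6, 9] sum 96, len 14
add 1: shortest ending here [11, 5, 9, 10, 5, 2, 11, 2, 6, 7, 2, 11, 6, 9, 1] sum 97, len 15
add 6: shortest ending here [5, 9, 10, 5, 2, 11, 2, 6, 7, 2, 11, 6, 9, 1, 6] sum 92, len 15
Shortest qualifying length: 11.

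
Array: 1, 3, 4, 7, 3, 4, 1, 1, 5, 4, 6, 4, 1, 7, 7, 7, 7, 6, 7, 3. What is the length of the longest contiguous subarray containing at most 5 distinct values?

14

[1] 1 distinct, len 1
[1, 3] 2 distinct, len 2
[1, 3, 4] 3 distinct, len 3
[1, 3, 4, 7] 4 distinct, len 4
[1, 3, 4, 7, 3] 4 distinct, len 5
[1, 3, 4, 7, 3, 4] 4 distinct, len 6
[1, 3, 4, 7, 3, 4, 1] 4 distinct, len 7
[1, 3, 4, 7, 3, 4, 1, 1] 4 distinct, len 8
[1, 3, 4, 7, 3, 4, 1, 1, 5] 5 distinct, len 9
[1, 3, 4, 7, 3, 4, 1, 1, 5, 4] 5 distinct, len 10
[3, 4, 1, 1, 5, 4, 6] 5 distinct, len 7
[3, 4, 1, 1, 5, 4, 6, 4] 5 distinct, len 8
[3, 4, 1, 1, 5, 4, 6, 4, 1] 5 distinct, len 9
[4, 1, 1, 5, 4, 6, 4, 1, 7] 5 distinct, len 9
[4, 1, 1, 5, 4, 6, 4, 1, 7, 7] 5 distinct, len 10
[4, 1, 1, 5, 4, 6, 4, 1, 7, 7, 7] 5 distinct, len 11
[4, 1, 1, 5, 4, 6, 4, 1, 7, 7, 7, 7] 5 distinct, len 12
[4, 1, 1, 5, 4, 6, 4, 1, 7, 7, 7, 7, 6] 5 distinct, len 13
[4, 1, 1, 5, 4, 6, 4, 1, 7, 7, 7, 7, 6, 7] 5 distinct, len 14
[4, 6, 4, 1, 7, 7, 7, 7, 6, 7, 3] 5 distinct, len 11
Longest length with ≤5 distinct: 14.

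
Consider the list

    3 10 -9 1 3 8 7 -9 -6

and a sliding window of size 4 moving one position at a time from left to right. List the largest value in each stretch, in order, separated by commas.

10, 10, 8, 8, 8, 8

[3, 10, -9, 1] → max 10
[10, -9, 1, 3] → max 10
[-9, 1, 3, 8] → max 8
[1, 3, 8, 7] → max 8
[3, 8, 7, -9] → max 8
[8, 7, -9, -6] → max 8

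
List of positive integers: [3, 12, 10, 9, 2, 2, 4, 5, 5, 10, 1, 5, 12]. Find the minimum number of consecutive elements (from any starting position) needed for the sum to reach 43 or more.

Extend right; whenever the sum reaches 43, record the length and shrink from the left:
add 3: running sum 3 < 43
add 12: running sum 15 < 43
add 10: running sum 25 < 43
add 9: running sum 34 < 43
add 2: running sum 36 < 43
add 2: running sum 38 < 43
add 4: running sum 42 < 43
add 5: shortest ending here [12, 10, 9, 2, 2, 4, 5] sum 44, len 7
add 5: shortest ending here [12, 10, 9, 2, 2, 4, 5, 5] sum 49, len 8
add 10: shortest ending here [10, 9, 2, 2, 4, 5, 5, 10] sum 47, len 8
add 1: shortest ending here [10, 9, 2, 2, 4, 5, 5, 10, 1] sum 48, len 9
add 5: shortest ending here [9, 2, 2, 4, 5, 5, 10, 1, 5] sum 43, len 9
add 12: shortest ending here [2, 4, 5, 5, 10, 1, 5, 12] sum 44, len 8
Shortest qualifying length: 7.

7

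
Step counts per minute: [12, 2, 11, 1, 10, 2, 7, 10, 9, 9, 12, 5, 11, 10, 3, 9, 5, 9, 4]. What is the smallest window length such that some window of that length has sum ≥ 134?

Extend right; whenever the sum reaches 134, record the length and shrink from the left:
add 12: running sum 12 < 134
add 2: running sum 14 < 134
add 11: running sum 25 < 134
add 1: running sum 26 < 134
add 10: running sum 36 < 134
add 2: running sum 38 < 134
add 7: running sum 45 < 134
add 10: running sum 55 < 134
add 9: running sum 64 < 134
add 9: running sum 73 < 134
add 12: running sum 85 < 134
add 5: running sum 90 < 134
add 11: running sum 101 < 134
add 10: running sum 111 < 134
add 3: running sum 114 < 134
add 9: running sum 123 < 134
add 5: running sum 128 < 134
end 17: [12, 2, 11, 1, 10, 2, 7, 10, 9, 9, 12, 5, 11, 10, 3, 9, 5, 9] sum 137, len 18
end 18: [12, 2, 11, 1, 10, 2, 7, 10, 9, 9, 12, 5, 11, 10, 3, 9, 5, 9, 4] sum 141, len 19
Shortest qualifying length: 18.

18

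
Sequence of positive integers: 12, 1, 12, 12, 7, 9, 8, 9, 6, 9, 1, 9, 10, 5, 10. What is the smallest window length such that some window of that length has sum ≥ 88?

11

add 12: running sum 12 < 88
add 1: running sum 13 < 88
add 12: running sum 25 < 88
add 12: running sum 37 < 88
add 7: running sum 44 < 88
add 9: running sum 53 < 88
add 8: running sum 61 < 88
add 9: running sum 70 < 88
add 6: running sum 76 < 88
add 9: running sum 85 < 88
add 1: running sum 86 < 88
end 11: [12, 1, 12, 12, 7, 9, 8, 9, 6, 9, 1, 9] sum 95, len 12
end 12: [12, 12, 7, 9, 8, 9, 6, 9, 1, 9, 10] sum 92, len 11
end 13: [12, 12, 7, 9, 8, 9, 6, 9, 1, 9, 10, 5] sum 97, len 12
end 14: [12, 7, 9, 8, 9, 6, 9, 1, 9, 10, 5, 10] sum 95, len 12
Shortest qualifying length: 11.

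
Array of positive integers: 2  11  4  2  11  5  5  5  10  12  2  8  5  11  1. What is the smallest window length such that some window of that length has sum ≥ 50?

7

add 2: running sum 2 < 50
add 11: running sum 13 < 50
add 4: running sum 17 < 50
add 2: running sum 19 < 50
add 11: running sum 30 < 50
add 5: running sum 35 < 50
add 5: running sum 40 < 50
add 5: running sum 45 < 50
end 8: [11, 4, 2, 11, 5, 5, 5, 10] sum 53, len 8
end 9: [2, 11, 5, 5, 5, 10, 12] sum 50, len 7
end 10: [11, 5, 5, 5, 10, 12, 2] sum 50, len 7
end 11: [11, 5, 5, 5, 10, 12, 2, 8] sum 58, len 8
end 12: [5, 5, 5, 10, 12, 2, 8, 5] sum 52, len 8
end 13: [5, 10, 12, 2, 8, 5, 11] sum 53, len 7
end 14: [5, 10, 12, 2, 8, 5, 11, 1] sum 54, len 8
Shortest qualifying length: 7.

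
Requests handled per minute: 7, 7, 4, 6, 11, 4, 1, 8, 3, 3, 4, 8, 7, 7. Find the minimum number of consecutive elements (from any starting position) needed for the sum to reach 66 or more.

Extend right; whenever the sum reaches 66, record the length and shrink from the left:
add 7: running sum 7 < 66
add 7: running sum 14 < 66
add 4: running sum 18 < 66
add 6: running sum 24 < 66
add 11: running sum 35 < 66
add 4: running sum 39 < 66
add 1: running sum 40 < 66
add 8: running sum 48 < 66
add 3: running sum 51 < 66
add 3: running sum 54 < 66
add 4: running sum 58 < 66
add 8: shortest ending here [7, 7, 4, 6, 11, 4, 1, 8, 3, 3, 4, 8] sum 66, len 12
add 7: shortest ending here [7, 4, 6, 11, 4, 1, 8, 3, 3, 4, 8, 7] sum 66, len 12
add 7: shortest ending here [4, 6, 11, 4, 1, 8, 3, 3, 4, 8, 7, 7] sum 66, len 12
Shortest qualifying length: 12.

12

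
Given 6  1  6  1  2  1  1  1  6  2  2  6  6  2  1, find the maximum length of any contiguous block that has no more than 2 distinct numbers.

add 6: window [6] (1 distinct), len 1
add 1: window [6, 1] (2 distinct), len 2
add 6: window [6, 1, 6] (2 distinct), len 3
add 1: window [6, 1, 6, 1] (2 distinct), len 4
add 2: window [1, 2] (2 distinct), len 2
add 1: window [1, 2, 1] (2 distinct), len 3
add 1: window [1, 2, 1, 1] (2 distinct), len 4
add 1: window [1, 2, 1, 1, 1] (2 distinct), len 5
add 6: window [1, 1, 1, 6] (2 distinct), len 4
add 2: window [6, 2] (2 distinct), len 2
add 2: window [6, 2, 2] (2 distinct), len 3
add 6: window [6, 2, 2, 6] (2 distinct), len 4
add 6: window [6, 2, 2, 6, 6] (2 distinct), len 5
add 2: window [6, 2, 2, 6, 6, 2] (2 distinct), len 6
add 1: window [2, 1] (2 distinct), len 2
Longest length with ≤2 distinct: 6.

6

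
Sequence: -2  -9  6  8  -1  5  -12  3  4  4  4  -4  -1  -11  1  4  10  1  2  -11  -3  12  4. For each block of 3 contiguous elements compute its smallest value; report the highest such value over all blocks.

(-2, -9, 6) → min -9
(-9, 6, 8) → min -9
(6, 8, -1) → min -1
(8, -1, 5) → min -1
(-1, 5, -12) → min -12
(5, -12, 3) → min -12
(-12, 3, 4) → min -12
(3, 4, 4) → min 3
(4, 4, 4) → min 4
(4, 4, -4) → min -4
(4, -4, -1) → min -4
(-4, -1, -11) → min -11
(-1, -11, 1) → min -11
(-11, 1, 4) → min -11
(1, 4, 10) → min 1
(4, 10, 1) → min 1
(10, 1, 2) → min 1
(1, 2, -11) → min -11
(2, -11, -3) → min -11
(-11, -3, 12) → min -11
(-3, 12, 4) → min -3
Highest of these is 4.

4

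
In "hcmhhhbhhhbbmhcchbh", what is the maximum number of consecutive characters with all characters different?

4

[h] len 1
[h, c] len 2
[h, c, m] len 3
[c, m, h] len 3
[h] len 1
[h] len 1
[h, b] len 2
[b, h] len 2
[h] len 1
[h] len 1
[h, b] len 2
[b] len 1
[b, m] len 2
[b, m, h] len 3
[b, m, h, c] len 4
[c] len 1
[c, h] len 2
[c, h, b] len 3
[b, h] len 2
Longest all-distinct length: 4.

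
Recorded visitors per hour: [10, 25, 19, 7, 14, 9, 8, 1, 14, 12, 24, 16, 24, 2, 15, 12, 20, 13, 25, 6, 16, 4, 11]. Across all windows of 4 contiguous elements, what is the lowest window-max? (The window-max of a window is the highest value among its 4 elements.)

(10, 25, 19, 7) → max 25
(25, 19, 7, 14) → max 25
(19, 7, 14, 9) → max 19
(7, 14, 9, 8) → max 14
(14, 9, 8, 1) → max 14
(9, 8, 1, 14) → max 14
(8, 1, 14, 12) → max 14
(1, 14, 12, 24) → max 24
(14, 12, 24, 16) → max 24
(12, 24, 16, 24) → max 24
(24, 16, 24, 2) → max 24
(16, 24, 2, 15) → max 24
(24, 2, 15, 12) → max 24
(2, 15, 12, 20) → max 20
(15, 12, 20, 13) → max 20
(12, 20, 13, 25) → max 25
(20, 13, 25, 6) → max 25
(13, 25, 6, 16) → max 25
(25, 6, 16, 4) → max 25
(6, 16, 4, 11) → max 16
Lowest of these is 14.

14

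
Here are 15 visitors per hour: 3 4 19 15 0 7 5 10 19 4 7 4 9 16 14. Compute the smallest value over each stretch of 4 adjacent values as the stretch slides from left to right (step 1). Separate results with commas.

3, 0, 0, 0, 0, 5, 4, 4, 4, 4, 4, 4

3 4 19 15 → min 3
4 19 15 0 → min 0
19 15 0 7 → min 0
15 0 7 5 → min 0
0 7 5 10 → min 0
7 5 10 19 → min 5
5 10 19 4 → min 4
10 19 4 7 → min 4
19 4 7 4 → min 4
4 7 4 9 → min 4
7 4 9 16 → min 4
4 9 16 14 → min 4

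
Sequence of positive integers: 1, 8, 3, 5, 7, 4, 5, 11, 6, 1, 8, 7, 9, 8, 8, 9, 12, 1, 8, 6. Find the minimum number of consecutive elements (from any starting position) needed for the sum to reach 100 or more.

14

add 1: running sum 1 < 100
add 8: running sum 9 < 100
add 3: running sum 12 < 100
add 5: running sum 17 < 100
add 7: running sum 24 < 100
add 4: running sum 28 < 100
add 5: running sum 33 < 100
add 11: running sum 44 < 100
add 6: running sum 50 < 100
add 1: running sum 51 < 100
add 8: running sum 59 < 100
add 7: running sum 66 < 100
add 9: running sum 75 < 100
add 8: running sum 83 < 100
add 8: running sum 91 < 100
add 9: shortest ending here [1, 8, 3, 5, 7, 4, 5, 11, 6, 1, 8, 7, 9, 8, 8, 9] sum 100, len 16
add 12: shortest ending here [5, 7, 4, 5, 11, 6, 1, 8, 7, 9, 8, 8, 9, 12] sum 100, len 14
add 1: shortest ending here [5, 7, 4, 5, 11, 6, 1, 8, 7, 9, 8, 8, 9, 12, 1] sum 101, len 15
add 8: shortest ending here [7, 4, 5, 11, 6, 1, 8, 7, 9, 8, 8, 9, 12, 1, 8] sum 104, len 15
add 6: shortest ending here [4, 5, 11, 6, 1, 8, 7, 9, 8, 8, 9, 12, 1, 8, 6] sum 103, len 15
Shortest qualifying length: 14.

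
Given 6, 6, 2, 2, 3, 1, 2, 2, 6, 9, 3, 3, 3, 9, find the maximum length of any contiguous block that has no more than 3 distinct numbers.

6

Extend right; when distinct count exceeds 3, shrink from the left:
[6] 1 distinct, len 1
[6, 6] 1 distinct, len 2
[6, 6, 2] 2 distinct, len 3
[6, 6, 2, 2] 2 distinct, len 4
[6, 6, 2, 2, 3] 3 distinct, len 5
[2, 2, 3, 1] 3 distinct, len 4
[2, 2, 3, 1, 2] 3 distinct, len 5
[2, 2, 3, 1, 2, 2] 3 distinct, len 6
[1, 2, 2, 6] 3 distinct, len 4
[2, 2, 6, 9] 3 distinct, len 4
[6, 9, 3] 3 distinct, len 3
[6, 9, 3, 3] 3 distinct, len 4
[6, 9, 3, 3, 3] 3 distinct, len 5
[6, 9, 3, 3, 3, 9] 3 distinct, len 6
Longest length with ≤3 distinct: 6.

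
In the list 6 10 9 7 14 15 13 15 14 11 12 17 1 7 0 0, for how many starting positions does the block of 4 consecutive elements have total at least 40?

9

[6, 10, 9, 7] → sum 32
[10, 9, 7, 14] → sum 40  ≥ 40 ✓
[9, 7, 14, 15] → sum 45  ≥ 40 ✓
[7, 14, 15, 13] → sum 49  ≥ 40 ✓
[14, 15, 13, 15] → sum 57  ≥ 40 ✓
[15, 13, 15, 14] → sum 57  ≥ 40 ✓
[13, 15, 14, 11] → sum 53  ≥ 40 ✓
[15, 14, 11, 12] → sum 52  ≥ 40 ✓
[14, 11, 12, 17] → sum 54  ≥ 40 ✓
[11, 12, 17, 1] → sum 41  ≥ 40 ✓
[12, 17, 1, 7] → sum 37
[17, 1, 7, 0] → sum 25
[1, 7, 0, 0] → sum 8
9 windows satisfy the condition.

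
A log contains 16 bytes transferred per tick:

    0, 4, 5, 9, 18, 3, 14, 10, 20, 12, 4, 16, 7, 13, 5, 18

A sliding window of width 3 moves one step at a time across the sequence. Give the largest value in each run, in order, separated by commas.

Sliding a size-3 window across the 16 values:
(0, 4, 5) → max 5
(4, 5, 9) → max 9
(5, 9, 18) → max 18
(9, 18, 3) → max 18
(18, 3, 14) → max 18
(3, 14, 10) → max 14
(14, 10, 20) → max 20
(10, 20, 12) → max 20
(20, 12, 4) → max 20
(12, 4, 16) → max 16
(4, 16, 7) → max 16
(16, 7, 13) → max 16
(7, 13, 5) → max 13
(13, 5, 18) → max 18

5, 9, 18, 18, 18, 14, 20, 20, 20, 16, 16, 16, 13, 18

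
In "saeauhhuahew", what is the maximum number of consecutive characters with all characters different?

5

[s] len 1
[s, a] len 2
[s, a, e] len 3
[e, a] len 2
[e, a, u] len 3
[e, a, u, h] len 4
[h] len 1
[h, u] len 2
[h, u, a] len 3
[u, a, h] len 3
[u, a, h, e] len 4
[u, a, h, e, w] len 5
Longest all-distinct length: 5.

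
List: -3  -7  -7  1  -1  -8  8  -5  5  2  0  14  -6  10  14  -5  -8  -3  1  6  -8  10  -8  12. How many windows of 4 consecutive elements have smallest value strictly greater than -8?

9

[-3, -7, -7, 1] → min -7  > -8 ✓
[-7, -7, 1, -1] → min -7  > -8 ✓
[-7, 1, -1, -8] → min -8
[1, -1, -8, 8] → min -8
[-1, -8, 8, -5] → min -8
[-8, 8, -5, 5] → min -8
[8, -5, 5, 2] → min -5  > -8 ✓
[-5, 5, 2, 0] → min -5  > -8 ✓
[5, 2, 0, 14] → min 0  > -8 ✓
[2, 0, 14, -6] → min -6  > -8 ✓
[0, 14, -6, 10] → min -6  > -8 ✓
[14, -6, 10, 14] → min -6  > -8 ✓
[-6, 10, 14, -5] → min -6  > -8 ✓
[10, 14, -5, -8] → min -8
[14, -5, -8, -3] → min -8
[-5, -8, -3, 1] → min -8
[-8, -3, 1, 6] → min -8
[-3, 1, 6, -8] → min -8
[1, 6, -8, 10] → min -8
[6, -8, 10, -8] → min -8
[-8, 10, -8, 12] → min -8
9 windows satisfy the condition.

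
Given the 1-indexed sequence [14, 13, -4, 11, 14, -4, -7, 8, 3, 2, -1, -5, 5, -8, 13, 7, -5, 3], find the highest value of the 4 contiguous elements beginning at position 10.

5

Elements at indices 10..13: 2, -1, -5, 5
max(2, -1, -5, 5) = 5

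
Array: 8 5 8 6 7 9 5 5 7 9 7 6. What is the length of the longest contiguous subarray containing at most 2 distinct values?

3

add 8: window [8] (1 distinct), len 1
add 5: window [8, 5] (2 distinct), len 2
add 8: window [8, 5, 8] (2 distinct), len 3
add 6: window [8, 6] (2 distinct), len 2
add 7: window [6, 7] (2 distinct), len 2
add 9: window [7, 9] (2 distinct), len 2
add 5: window [9, 5] (2 distinct), len 2
add 5: window [9, 5, 5] (2 distinct), len 3
add 7: window [5, 5, 7] (2 distinct), len 3
add 9: window [7, 9] (2 distinct), len 2
add 7: window [7, 9, 7] (2 distinct), len 3
add 6: window [7, 6] (2 distinct), len 2
Longest length with ≤2 distinct: 3.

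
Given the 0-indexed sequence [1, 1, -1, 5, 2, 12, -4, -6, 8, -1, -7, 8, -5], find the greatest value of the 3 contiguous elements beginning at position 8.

Elements at indices 8..10: 8, -1, -7
max(8, -1, -7) = 8

8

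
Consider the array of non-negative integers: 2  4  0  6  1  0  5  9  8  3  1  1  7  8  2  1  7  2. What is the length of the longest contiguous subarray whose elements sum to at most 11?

add 2: [2] sum 2, len 1
add 4: [2, 4] sum 6, len 2
add 0: [2, 4, 0] sum 6, len 3
add 6: [4, 0, 6] sum 10, len 3
add 1: [4, 0, 6, 1] sum 11, len 4
add 0: [4, 0, 6, 1, 0] sum 11, len 5
add 5: [1, 0, 5] sum 6, len 3
add 9: [9] sum 9, len 1
add 8: [8] sum 8, len 1
add 3: [8, 3] sum 11, len 2
add 1: [3, 1] sum 4, len 2
add 1: [3, 1, 1] sum 5, len 3
add 7: [1, 1, 7] sum 9, len 3
add 8: [8] sum 8, len 1
add 2: [8, 2] sum 10, len 2
add 1: [8, 2, 1] sum 11, len 3
add 7: [2, 1, 7] sum 10, len 3
add 2: [1, 7, 2] sum 10, len 3
Longest length seen: 5.

5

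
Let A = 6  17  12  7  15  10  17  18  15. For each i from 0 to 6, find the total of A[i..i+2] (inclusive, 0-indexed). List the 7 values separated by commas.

[6, 17, 12] → sum 35
[17, 12, 7] → sum 36
[12, 7, 15] → sum 34
[7, 15, 10] → sum 32
[15, 10, 17] → sum 42
[10, 17, 18] → sum 45
[17, 18, 15] → sum 50

35, 36, 34, 32, 42, 45, 50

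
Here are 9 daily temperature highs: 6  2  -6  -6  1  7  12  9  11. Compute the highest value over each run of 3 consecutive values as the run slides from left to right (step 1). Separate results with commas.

6, 2, 1, 7, 12, 12, 12

6 2 -6 → max 6
2 -6 -6 → max 2
-6 -6 1 → max 1
-6 1 7 → max 7
1 7 12 → max 12
7 12 9 → max 12
12 9 11 → max 12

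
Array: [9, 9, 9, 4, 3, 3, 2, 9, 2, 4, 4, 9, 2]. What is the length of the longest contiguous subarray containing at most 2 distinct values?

4

add 9: window [9] (1 distinct), len 1
add 9: window [9, 9] (1 distinct), len 2
add 9: window [9, 9, 9] (1 distinct), len 3
add 4: window [9, 9, 9, 4] (2 distinct), len 4
add 3: window [4, 3] (2 distinct), len 2
add 3: window [4, 3, 3] (2 distinct), len 3
add 2: window [3, 3, 2] (2 distinct), len 3
add 9: window [2, 9] (2 distinct), len 2
add 2: window [2, 9, 2] (2 distinct), len 3
add 4: window [2, 4] (2 distinct), len 2
add 4: window [2, 4, 4] (2 distinct), len 3
add 9: window [4, 4, 9] (2 distinct), len 3
add 2: window [9, 2] (2 distinct), len 2
Longest length with ≤2 distinct: 4.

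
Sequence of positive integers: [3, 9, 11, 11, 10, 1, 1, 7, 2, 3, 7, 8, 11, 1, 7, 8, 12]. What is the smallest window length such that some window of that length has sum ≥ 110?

add 3: running sum 3 < 110
add 9: running sum 12 < 110
add 11: running sum 23 < 110
add 11: running sum 34 < 110
add 10: running sum 44 < 110
add 1: running sum 45 < 110
add 1: running sum 46 < 110
add 7: running sum 53 < 110
add 2: running sum 55 < 110
add 3: running sum 58 < 110
add 7: running sum 65 < 110
add 8: running sum 73 < 110
add 11: running sum 84 < 110
add 1: running sum 85 < 110
add 7: running sum 92 < 110
add 8: running sum 100 < 110
end 16: [3, 9, 11, 11, 10, 1, 1, 7, 2, 3, 7, 8, 11, 1, 7, 8, 12] sum 112, len 17
Shortest qualifying length: 17.

17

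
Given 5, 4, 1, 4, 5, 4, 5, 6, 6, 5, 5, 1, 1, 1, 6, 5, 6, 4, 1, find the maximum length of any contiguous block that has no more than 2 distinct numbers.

add 5: window [5] (1 distinct), len 1
add 4: window [5, 4] (2 distinct), len 2
add 1: window [4, 1] (2 distinct), len 2
add 4: window [4, 1, 4] (2 distinct), len 3
add 5: window [4, 5] (2 distinct), len 2
add 4: window [4, 5, 4] (2 distinct), len 3
add 5: window [4, 5, 4, 5] (2 distinct), len 4
add 6: window [5, 6] (2 distinct), len 2
add 6: window [5, 6, 6] (2 distinct), len 3
add 5: window [5, 6, 6, 5] (2 distinct), len 4
add 5: window [5, 6, 6, 5, 5] (2 distinct), len 5
add 1: window [5, 5, 1] (2 distinct), len 3
add 1: window [5, 5, 1, 1] (2 distinct), len 4
add 1: window [5, 5, 1, 1, 1] (2 distinct), len 5
add 6: window [1, 1, 1, 6] (2 distinct), len 4
add 5: window [6, 5] (2 distinct), len 2
add 6: window [6, 5, 6] (2 distinct), len 3
add 4: window [6, 4] (2 distinct), len 2
add 1: window [4, 1] (2 distinct), len 2
Longest length with ≤2 distinct: 5.

5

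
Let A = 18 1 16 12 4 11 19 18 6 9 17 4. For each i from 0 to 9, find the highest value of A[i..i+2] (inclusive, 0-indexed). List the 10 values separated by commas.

18, 16, 16, 12, 19, 19, 19, 18, 17, 17

18 1 16 → max 18
1 16 12 → max 16
16 12 4 → max 16
12 4 11 → max 12
4 11 19 → max 19
11 19 18 → max 19
19 18 6 → max 19
18 6 9 → max 18
6 9 17 → max 17
9 17 4 → max 17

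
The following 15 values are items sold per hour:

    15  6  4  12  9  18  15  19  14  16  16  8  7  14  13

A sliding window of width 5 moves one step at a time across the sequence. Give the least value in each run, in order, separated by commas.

4, 4, 4, 9, 9, 14, 14, 8, 7, 7, 7

[15, 6, 4, 12, 9] → min 4
[6, 4, 12, 9, 18] → min 4
[4, 12, 9, 18, 15] → min 4
[12, 9, 18, 15, 19] → min 9
[9, 18, 15, 19, 14] → min 9
[18, 15, 19, 14, 16] → min 14
[15, 19, 14, 16, 16] → min 14
[19, 14, 16, 16, 8] → min 8
[14, 16, 16, 8, 7] → min 7
[16, 16, 8, 7, 14] → min 7
[16, 8, 7, 14, 13] → min 7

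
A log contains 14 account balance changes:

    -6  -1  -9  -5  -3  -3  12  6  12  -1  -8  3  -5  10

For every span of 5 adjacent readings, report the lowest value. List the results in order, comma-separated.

-9, -9, -9, -5, -3, -3, -8, -8, -8, -8

-6 -1 -9 -5 -3 → min -9
-1 -9 -5 -3 -3 → min -9
-9 -5 -3 -3 12 → min -9
-5 -3 -3 12 6 → min -5
-3 -3 12 6 12 → min -3
-3 12 6 12 -1 → min -3
12 6 12 -1 -8 → min -8
6 12 -1 -8 3 → min -8
12 -1 -8 3 -5 → min -8
-1 -8 3 -5 10 → min -8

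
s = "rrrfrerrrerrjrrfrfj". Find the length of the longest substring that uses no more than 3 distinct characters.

Extend right; when distinct count exceeds 3, shrink from the left:
add r: window [r] (1 distinct), len 1
add r: window [r, r] (1 distinct), len 2
add r: window [r, r, r] (1 distinct), len 3
add f: window [r, r, r, f] (2 distinct), len 4
add r: window [r, r, r, f, r] (2 distinct), len 5
add e: window [r, r, r, f, r, e] (3 distinct), len 6
add r: window [r, r, r, f, r, e, r] (3 distinct), len 7
add r: window [r, r, r, f, r, e, r, r] (3 distinct), len 8
add r: window [r, r, r, f, r, e, r, r, r] (3 distinct), len 9
add e: window [r, r, r, f, r, e, r, r, r, e] (3 distinct), len 10
add r: window [r, r, r, f, r, e, r, r, r, e, r] (3 distinct), len 11
add r: window [r, r, r, f, r, e, r, r, r, e, r, r] (3 distinct), len 12
add j: window [r, e, r, r, r, e, r, r, j] (3 distinct), len 9
add r: window [r, e, r, r, r, e, r, r, j, r] (3 distinct), len 10
add r: window [r, e, r, r, r, e, r, r, j, r, r] (3 distinct), len 11
add f: window [r, r, j, r, r, f] (3 distinct), len 6
add r: window [r, r, j, r, r, f, r] (3 distinct), len 7
add f: window [r, r, j, r, r, f, r, f] (3 distinct), len 8
add j: window [r, r, j, r, r, f, r, f, j] (3 distinct), len 9
Longest length with ≤3 distinct: 12.

12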